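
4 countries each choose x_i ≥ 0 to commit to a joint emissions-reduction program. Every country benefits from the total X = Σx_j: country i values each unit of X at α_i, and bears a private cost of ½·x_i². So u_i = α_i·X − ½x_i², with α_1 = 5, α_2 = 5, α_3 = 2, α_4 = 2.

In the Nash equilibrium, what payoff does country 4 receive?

Country i's FOC: ∂u_i/∂x_i = α_i − x_i = 0, so x_i* = α_i.
NE contributions = (5, 5, 2, 2); X = 14.
u_4 = α_4·X − ½·(x_4)² = 2·14 − ½·2² = 26.

26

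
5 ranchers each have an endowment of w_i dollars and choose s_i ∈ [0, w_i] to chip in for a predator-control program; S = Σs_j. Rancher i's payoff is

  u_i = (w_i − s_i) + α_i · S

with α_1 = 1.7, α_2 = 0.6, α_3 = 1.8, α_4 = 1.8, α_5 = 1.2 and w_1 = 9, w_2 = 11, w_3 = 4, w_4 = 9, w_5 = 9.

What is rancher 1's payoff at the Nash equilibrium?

∂u_i/∂s_i = α_i − 1, so rancher i contributes w_i if α_i > 1, else 0.
α_i > 1 for i ∈ {1, 3, 4, 5}; NE contributions (9, 0, 4, 9, 9), S = 31.
u_1 = (9 − 9) + 1.7·31 = 52.7.

52.7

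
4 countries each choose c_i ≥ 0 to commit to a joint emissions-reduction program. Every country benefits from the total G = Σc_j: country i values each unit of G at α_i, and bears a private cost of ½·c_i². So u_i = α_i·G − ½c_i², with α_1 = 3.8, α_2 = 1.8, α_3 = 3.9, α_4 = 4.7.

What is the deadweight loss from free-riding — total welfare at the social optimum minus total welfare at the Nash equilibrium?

Country i's FOC: ∂u_i/∂c_i = α_i − c_i = 0, so c_i* = α_i.
NE contributions = (3.8, 1.8, 3.9, 4.7); G = 14.2.
W^NE = (Σα)·G − ½Σα_i² = 14.2² − ½·54.98 = 174.15.
Planner sets c_i = Σα_j = 14.2 for every i, so G^SO = 4·14.2 = 56.8.
W^SO = (Σα)·G^SO − ½·4·(Σα)² = (4/2)·14.2² = 403.28.
Deadweight loss = W^SO − W^NE = 229.13.

229.13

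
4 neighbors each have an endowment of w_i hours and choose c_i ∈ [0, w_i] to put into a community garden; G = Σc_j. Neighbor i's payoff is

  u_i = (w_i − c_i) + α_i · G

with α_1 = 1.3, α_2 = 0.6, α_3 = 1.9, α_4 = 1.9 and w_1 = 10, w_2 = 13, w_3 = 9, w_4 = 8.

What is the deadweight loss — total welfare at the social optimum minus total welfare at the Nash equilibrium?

∂u_i/∂c_i = α_i − 1, so neighbor i contributes w_i if α_i > 1, else 0.
α_i > 1 for i ∈ {1, 3, 4}; NE contributions (10, 0, 9, 8), G = 27.
W^NE = Σw_i − G^NE + (Σα_i)·G^NE = 40 + 4.7·27 = 166.9.
Planner: ∂(Σu_j)/∂c_i = Σα_j − 1 = 4.7 > 0, so everyone contributes w_i; G^SO = 40, W^SO = 40 + 4.7·40 = 228.
Deadweight loss = 61.1.

61.1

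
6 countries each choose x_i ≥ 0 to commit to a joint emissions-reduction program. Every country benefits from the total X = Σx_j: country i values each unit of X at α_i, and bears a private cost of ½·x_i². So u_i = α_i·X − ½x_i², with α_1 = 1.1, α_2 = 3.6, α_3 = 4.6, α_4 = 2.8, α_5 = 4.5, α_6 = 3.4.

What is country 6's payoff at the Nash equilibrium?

Country i's FOC: ∂u_i/∂x_i = α_i − x_i = 0, so x_i* = α_i.
NE contributions = (1.1, 3.6, 4.6, 2.8, 4.5, 3.4); X = 20.
u_6 = α_6·X − ½·(x_6)² = 3.4·20 − ½·3.4² = 62.22.

62.22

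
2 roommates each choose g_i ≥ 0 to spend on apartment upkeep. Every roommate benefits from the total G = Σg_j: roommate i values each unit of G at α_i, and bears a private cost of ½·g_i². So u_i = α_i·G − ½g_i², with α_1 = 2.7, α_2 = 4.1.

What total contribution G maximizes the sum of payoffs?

13.6

Planner FOC: ∂(Σu_j)/∂g_i = (Σα_j) − g_i = 0, so g_i^SO = Σα_j = 6.8 for every i; G^SO = 13.6.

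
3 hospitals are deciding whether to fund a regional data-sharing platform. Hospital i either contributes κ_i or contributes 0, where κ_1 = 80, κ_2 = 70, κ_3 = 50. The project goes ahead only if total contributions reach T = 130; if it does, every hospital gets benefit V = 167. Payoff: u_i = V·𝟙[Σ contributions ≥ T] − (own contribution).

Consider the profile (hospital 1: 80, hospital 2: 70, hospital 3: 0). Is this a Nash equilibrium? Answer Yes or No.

Yes

Total = 150 ≥ 130: provided.
Hospital 1 (pledges 80, payoff 87): dropping to 0 → total 70, payoff 0. No gain.
Hospital 2 (pledges 70, payoff 97): dropping to 0 → total 80, payoff 0. No gain.
Hospital 3 (pledges 0, payoff 167): pledging 50 → total 200, payoff 117. No gain.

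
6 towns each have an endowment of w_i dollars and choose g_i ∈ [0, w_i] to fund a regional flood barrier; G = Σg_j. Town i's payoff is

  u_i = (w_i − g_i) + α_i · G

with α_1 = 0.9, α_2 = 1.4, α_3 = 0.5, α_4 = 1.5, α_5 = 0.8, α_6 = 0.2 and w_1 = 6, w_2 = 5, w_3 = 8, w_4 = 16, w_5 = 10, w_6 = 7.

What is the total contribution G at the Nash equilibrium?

21

∂u_i/∂g_i = α_i − 1, so town i contributes w_i if α_i > 1, else 0.
α_i > 1 for i ∈ {2, 4}; NE contributions (0, 5, 0, 16, 0, 0), G = 21.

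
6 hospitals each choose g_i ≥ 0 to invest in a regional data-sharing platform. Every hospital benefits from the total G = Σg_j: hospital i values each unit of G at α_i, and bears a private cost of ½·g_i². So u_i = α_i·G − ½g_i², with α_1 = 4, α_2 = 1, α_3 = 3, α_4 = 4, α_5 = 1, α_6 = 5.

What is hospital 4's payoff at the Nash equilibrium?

64

Hospital i's FOC: ∂u_i/∂g_i = α_i − g_i = 0, so g_i* = α_i.
NE contributions = (4, 1, 3, 4, 1, 5); G = 18.
u_4 = α_4·G − ½·(g_4)² = 4·18 − ½·4² = 64.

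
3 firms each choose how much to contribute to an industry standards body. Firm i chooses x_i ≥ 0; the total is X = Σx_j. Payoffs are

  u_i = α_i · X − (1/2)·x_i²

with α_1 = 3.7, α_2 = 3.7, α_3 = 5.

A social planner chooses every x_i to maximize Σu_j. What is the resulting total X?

Planner FOC: ∂(Σu_j)/∂x_i = (Σα_j) − x_i = 0, so x_i^SO = Σα_j = 12.4 for every i; X^SO = 37.2.

37.2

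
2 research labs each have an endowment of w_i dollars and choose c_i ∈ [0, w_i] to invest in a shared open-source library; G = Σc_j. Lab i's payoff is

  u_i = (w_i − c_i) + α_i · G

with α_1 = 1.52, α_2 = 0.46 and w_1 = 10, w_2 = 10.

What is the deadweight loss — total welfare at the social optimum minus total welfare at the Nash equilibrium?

9.8

∂u_i/∂c_i = α_i − 1, so lab i contributes w_i if α_i > 1, else 0.
α_i > 1 for i ∈ {1}; NE contributions (10, 0), G = 10.
W^NE = Σw_i − G^NE + (Σα_i)·G^NE = 20 + 0.98·10 = 29.8.
Planner: ∂(Σu_j)/∂c_i = Σα_j − 1 = 0.98 > 0, so everyone contributes w_i; G^SO = 20, W^SO = 20 + 0.98·20 = 39.6.
Deadweight loss = 9.8.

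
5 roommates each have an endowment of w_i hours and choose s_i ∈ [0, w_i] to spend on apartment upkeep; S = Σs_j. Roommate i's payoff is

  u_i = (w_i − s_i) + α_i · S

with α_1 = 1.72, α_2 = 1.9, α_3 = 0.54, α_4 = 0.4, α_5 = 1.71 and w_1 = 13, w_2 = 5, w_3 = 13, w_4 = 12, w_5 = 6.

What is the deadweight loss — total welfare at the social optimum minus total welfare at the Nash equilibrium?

131.75

∂u_i/∂s_i = α_i − 1, so roommate i contributes w_i if α_i > 1, else 0.
α_i > 1 for i ∈ {1, 2, 5}; NE contributions (13, 5, 0, 0, 6), S = 24.
W^NE = Σw_i − S^NE + (Σα_i)·S^NE = 49 + 5.27·24 = 175.48.
Planner: ∂(Σu_j)/∂s_i = Σα_j − 1 = 5.27 > 0, so everyone contributes w_i; S^SO = 49, W^SO = 49 + 5.27·49 = 307.23.
Deadweight loss = 131.75.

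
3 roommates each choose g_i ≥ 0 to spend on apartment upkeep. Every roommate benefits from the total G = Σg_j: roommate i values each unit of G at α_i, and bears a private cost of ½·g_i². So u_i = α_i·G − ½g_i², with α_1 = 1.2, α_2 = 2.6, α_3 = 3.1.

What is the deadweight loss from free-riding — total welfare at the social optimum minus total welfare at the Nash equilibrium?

Roommate i's FOC: ∂u_i/∂g_i = α_i − g_i = 0, so g_i* = α_i.
NE contributions = (1.2, 2.6, 3.1); G = 6.9.
W^NE = (Σα)·G − ½Σα_i² = 6.9² − ½·17.81 = 38.705.
Planner sets g_i = Σα_j = 6.9 for every i, so G^SO = 3·6.9 = 20.7.
W^SO = (Σα)·G^SO − ½·3·(Σα)² = (3/2)·6.9² = 71.415.
Deadweight loss = W^SO − W^NE = 32.71.

32.71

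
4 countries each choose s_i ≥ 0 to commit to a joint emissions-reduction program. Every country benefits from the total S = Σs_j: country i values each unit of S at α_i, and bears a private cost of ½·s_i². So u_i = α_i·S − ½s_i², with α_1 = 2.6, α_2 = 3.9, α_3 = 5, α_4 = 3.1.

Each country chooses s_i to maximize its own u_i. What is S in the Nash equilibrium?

14.6

Country i's FOC: ∂u_i/∂s_i = α_i − s_i = 0, so s_i* = α_i.
NE contributions = (2.6, 3.9, 5, 3.1); S = 14.6.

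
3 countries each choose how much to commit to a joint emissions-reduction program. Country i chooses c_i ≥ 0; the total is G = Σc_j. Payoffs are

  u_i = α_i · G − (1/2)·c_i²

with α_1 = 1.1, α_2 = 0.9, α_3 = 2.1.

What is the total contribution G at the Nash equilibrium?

Country i's FOC: ∂u_i/∂c_i = α_i − c_i = 0, so c_i* = α_i.
NE contributions = (1.1, 0.9, 2.1); G = 4.1.

4.1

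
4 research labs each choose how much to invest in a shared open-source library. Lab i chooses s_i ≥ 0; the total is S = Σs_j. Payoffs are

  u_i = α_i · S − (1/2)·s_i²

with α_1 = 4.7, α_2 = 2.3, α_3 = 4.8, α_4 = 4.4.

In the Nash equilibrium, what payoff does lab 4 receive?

Lab i's FOC: ∂u_i/∂s_i = α_i − s_i = 0, so s_i* = α_i.
NE contributions = (4.7, 2.3, 4.8, 4.4); S = 16.2.
u_4 = α_4·S − ½·(s_4)² = 4.4·16.2 − ½·4.4² = 61.6.

61.6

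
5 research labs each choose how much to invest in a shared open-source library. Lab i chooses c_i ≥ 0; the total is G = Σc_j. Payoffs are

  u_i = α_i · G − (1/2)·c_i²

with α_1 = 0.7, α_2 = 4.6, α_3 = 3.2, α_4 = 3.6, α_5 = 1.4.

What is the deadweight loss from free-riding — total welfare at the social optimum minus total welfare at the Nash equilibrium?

296.78

Lab i's FOC: ∂u_i/∂c_i = α_i − c_i = 0, so c_i* = α_i.
NE contributions = (0.7, 4.6, 3.2, 3.6, 1.4); G = 13.5.
W^NE = (Σα)·G − ½Σα_i² = 13.5² − ½·46.81 = 158.845.
Planner sets c_i = Σα_j = 13.5 for every i, so G^SO = 5·13.5 = 67.5.
W^SO = (Σα)·G^SO − ½·5·(Σα)² = (5/2)·13.5² = 455.625.
Deadweight loss = W^SO − W^NE = 296.78.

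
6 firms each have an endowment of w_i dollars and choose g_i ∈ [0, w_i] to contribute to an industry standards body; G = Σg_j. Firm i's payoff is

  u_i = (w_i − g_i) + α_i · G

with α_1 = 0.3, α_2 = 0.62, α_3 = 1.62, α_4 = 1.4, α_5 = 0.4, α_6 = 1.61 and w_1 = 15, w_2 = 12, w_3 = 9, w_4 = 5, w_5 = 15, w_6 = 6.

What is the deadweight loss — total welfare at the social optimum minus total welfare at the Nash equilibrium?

207.9

∂u_i/∂g_i = α_i − 1, so firm i contributes w_i if α_i > 1, else 0.
α_i > 1 for i ∈ {3, 4, 6}; NE contributions (0, 0, 9, 5, 0, 6), G = 20.
W^NE = Σw_i − G^NE + (Σα_i)·G^NE = 62 + 4.95·20 = 161.
Planner: ∂(Σu_j)/∂g_i = Σα_j − 1 = 4.95 > 0, so everyone contributes w_i; G^SO = 62, W^SO = 62 + 4.95·62 = 368.9.
Deadweight loss = 207.9.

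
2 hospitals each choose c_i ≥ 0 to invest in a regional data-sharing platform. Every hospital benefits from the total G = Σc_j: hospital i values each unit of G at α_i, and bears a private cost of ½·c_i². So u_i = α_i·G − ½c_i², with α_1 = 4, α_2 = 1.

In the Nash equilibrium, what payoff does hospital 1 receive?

12

Hospital i's FOC: ∂u_i/∂c_i = α_i − c_i = 0, so c_i* = α_i.
NE contributions = (4, 1); G = 5.
u_1 = α_1·G − ½·(c_1)² = 4·5 − ½·4² = 12.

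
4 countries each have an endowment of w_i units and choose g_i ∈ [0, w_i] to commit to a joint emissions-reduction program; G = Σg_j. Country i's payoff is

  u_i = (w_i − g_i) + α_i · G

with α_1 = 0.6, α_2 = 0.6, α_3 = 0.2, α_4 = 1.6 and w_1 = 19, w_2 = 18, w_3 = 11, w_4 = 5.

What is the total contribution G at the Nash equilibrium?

5

∂u_i/∂g_i = α_i − 1, so country i contributes w_i if α_i > 1, else 0.
α_i > 1 for i ∈ {4}; NE contributions (0, 0, 0, 5), G = 5.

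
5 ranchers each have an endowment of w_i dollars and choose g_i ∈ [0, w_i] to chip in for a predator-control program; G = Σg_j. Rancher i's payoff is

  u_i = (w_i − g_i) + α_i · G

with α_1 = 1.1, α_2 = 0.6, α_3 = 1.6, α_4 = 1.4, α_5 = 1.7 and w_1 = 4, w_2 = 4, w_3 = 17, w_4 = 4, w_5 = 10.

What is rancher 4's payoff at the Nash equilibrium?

49

∂u_i/∂g_i = α_i − 1, so rancher i contributes w_i if α_i > 1, else 0.
α_i > 1 for i ∈ {1, 3, 4, 5}; NE contributions (4, 0, 17, 4, 10), G = 35.
u_4 = (4 − 4) + 1.4·35 = 49.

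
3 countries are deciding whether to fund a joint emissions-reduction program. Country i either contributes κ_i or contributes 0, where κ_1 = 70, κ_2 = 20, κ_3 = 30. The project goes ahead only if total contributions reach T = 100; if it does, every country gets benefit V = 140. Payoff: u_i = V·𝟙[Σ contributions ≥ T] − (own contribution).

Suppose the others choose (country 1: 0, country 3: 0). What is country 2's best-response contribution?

0

Others' total = 0. Even contributing 20 gives 20 < 100: no benefit either way.
Best response: 0.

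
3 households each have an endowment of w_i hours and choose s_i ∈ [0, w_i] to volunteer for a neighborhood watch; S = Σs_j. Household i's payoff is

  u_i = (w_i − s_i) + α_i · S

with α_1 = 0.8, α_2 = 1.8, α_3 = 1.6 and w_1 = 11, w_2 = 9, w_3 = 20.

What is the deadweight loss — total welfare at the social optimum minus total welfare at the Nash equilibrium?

∂u_i/∂s_i = α_i − 1, so household i contributes w_i if α_i > 1, else 0.
α_i > 1 for i ∈ {2, 3}; NE contributions (0, 9, 20), S = 29.
W^NE = Σw_i − S^NE + (Σα_i)·S^NE = 40 + 3.2·29 = 132.8.
Planner: ∂(Σu_j)/∂s_i = Σα_j − 1 = 3.2 > 0, so everyone contributes w_i; S^SO = 40, W^SO = 40 + 3.2·40 = 168.
Deadweight loss = 35.2.

35.2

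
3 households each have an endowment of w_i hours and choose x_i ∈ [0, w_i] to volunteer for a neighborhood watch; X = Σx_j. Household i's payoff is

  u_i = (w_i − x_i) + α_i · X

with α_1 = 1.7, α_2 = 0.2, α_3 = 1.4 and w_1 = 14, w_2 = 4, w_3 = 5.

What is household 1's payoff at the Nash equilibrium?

∂u_i/∂x_i = α_i − 1, so household i contributes w_i if α_i > 1, else 0.
α_i > 1 for i ∈ {1, 3}; NE contributions (14, 0, 5), X = 19.
u_1 = (14 − 14) + 1.7·19 = 32.3.

32.3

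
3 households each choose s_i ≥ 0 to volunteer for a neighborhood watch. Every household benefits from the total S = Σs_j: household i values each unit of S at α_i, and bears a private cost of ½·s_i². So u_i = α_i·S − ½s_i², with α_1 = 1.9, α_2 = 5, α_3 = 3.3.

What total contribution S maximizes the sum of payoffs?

Planner FOC: ∂(Σu_j)/∂s_i = (Σα_j) − s_i = 0, so s_i^SO = Σα_j = 10.2 for every i; S^SO = 30.6.

30.6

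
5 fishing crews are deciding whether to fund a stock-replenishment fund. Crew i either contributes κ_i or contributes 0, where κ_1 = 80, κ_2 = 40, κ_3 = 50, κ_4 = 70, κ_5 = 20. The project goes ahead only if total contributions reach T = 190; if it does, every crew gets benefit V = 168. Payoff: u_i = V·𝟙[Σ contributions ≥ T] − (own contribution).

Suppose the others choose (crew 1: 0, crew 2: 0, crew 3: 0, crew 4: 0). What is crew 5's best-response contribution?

Others' total = 0. Even contributing 20 gives 20 < 190: no benefit either way.
Best response: 0.

0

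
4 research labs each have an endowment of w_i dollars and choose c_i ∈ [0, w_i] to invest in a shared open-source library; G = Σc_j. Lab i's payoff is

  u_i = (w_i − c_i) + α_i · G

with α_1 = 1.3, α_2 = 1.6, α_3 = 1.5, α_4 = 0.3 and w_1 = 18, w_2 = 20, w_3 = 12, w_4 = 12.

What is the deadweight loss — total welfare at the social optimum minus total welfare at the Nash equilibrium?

∂u_i/∂c_i = α_i − 1, so lab i contributes w_i if α_i > 1, else 0.
α_i > 1 for i ∈ {1, 2, 3}; NE contributions (18, 20, 12, 0), G = 50.
W^NE = Σw_i − G^NE + (Σα_i)·G^NE = 62 + 3.7·50 = 247.
Planner: ∂(Σu_j)/∂c_i = Σα_j − 1 = 3.7 > 0, so everyone contributes w_i; G^SO = 62, W^SO = 62 + 3.7·62 = 291.4.
Deadweight loss = 44.4.

44.4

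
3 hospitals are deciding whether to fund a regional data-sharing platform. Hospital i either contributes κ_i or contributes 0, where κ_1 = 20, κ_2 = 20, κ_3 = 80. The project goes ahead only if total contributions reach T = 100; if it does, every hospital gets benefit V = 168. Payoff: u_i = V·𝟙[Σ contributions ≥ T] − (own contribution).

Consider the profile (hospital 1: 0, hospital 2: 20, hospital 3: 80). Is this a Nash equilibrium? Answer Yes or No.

Total = 100 ≥ 100: provided.
Hospital 1 (pledges 0, payoff 168): pledging 20 → total 120, payoff 148. No gain.
Hospital 2 (pledges 20, payoff 148): dropping to 0 → total 80, payoff 0. No gain.
Hospital 3 (pledges 80, payoff 88): dropping to 0 → total 20, payoff 0. No gain.

Yes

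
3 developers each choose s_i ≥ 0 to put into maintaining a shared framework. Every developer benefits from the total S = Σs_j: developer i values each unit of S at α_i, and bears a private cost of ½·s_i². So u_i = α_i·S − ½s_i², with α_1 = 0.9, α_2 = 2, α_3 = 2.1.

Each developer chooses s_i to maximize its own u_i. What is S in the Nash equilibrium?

5

Developer i's FOC: ∂u_i/∂s_i = α_i − s_i = 0, so s_i* = α_i.
NE contributions = (0.9, 2, 2.1); S = 5.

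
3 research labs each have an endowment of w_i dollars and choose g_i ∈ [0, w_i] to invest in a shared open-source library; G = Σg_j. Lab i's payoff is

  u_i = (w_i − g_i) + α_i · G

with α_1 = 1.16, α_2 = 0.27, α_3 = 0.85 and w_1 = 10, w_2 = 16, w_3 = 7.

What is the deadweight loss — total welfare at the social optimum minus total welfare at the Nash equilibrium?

∂u_i/∂g_i = α_i − 1, so lab i contributes w_i if α_i > 1, else 0.
α_i > 1 for i ∈ {1}; NE contributions (10, 0, 0), G = 10.
W^NE = Σw_i − G^NE + (Σα_i)·G^NE = 33 + 1.28·10 = 45.8.
Planner: ∂(Σu_j)/∂g_i = Σα_j − 1 = 1.28 > 0, so everyone contributes w_i; G^SO = 33, W^SO = 33 + 1.28·33 = 75.24.
Deadweight loss = 29.44.

29.44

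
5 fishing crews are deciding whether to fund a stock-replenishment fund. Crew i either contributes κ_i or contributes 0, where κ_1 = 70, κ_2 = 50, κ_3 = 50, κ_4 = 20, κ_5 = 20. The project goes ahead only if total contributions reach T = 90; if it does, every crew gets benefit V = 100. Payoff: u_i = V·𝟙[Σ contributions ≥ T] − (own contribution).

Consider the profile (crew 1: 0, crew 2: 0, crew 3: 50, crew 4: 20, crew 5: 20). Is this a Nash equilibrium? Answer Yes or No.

Total = 90 ≥ 90: provided.
Crew 1 (pledges 0, payoff 100): pledging 70 → total 160, payoff 30. No gain.
Crew 2 (pledges 0, payoff 100): pledging 50 → total 140, payoff 50. No gain.
Crew 3 (pledges 50, payoff 50): dropping to 0 → total 40, payoff 0. No gain.
Crew 4 (pledges 20, payoff 80): dropping to 0 → total 70, payoff 0. No gain.
Crew 5 (pledges 20, payoff 80): dropping to 0 → total 70, payoff 0. No gain.

Yes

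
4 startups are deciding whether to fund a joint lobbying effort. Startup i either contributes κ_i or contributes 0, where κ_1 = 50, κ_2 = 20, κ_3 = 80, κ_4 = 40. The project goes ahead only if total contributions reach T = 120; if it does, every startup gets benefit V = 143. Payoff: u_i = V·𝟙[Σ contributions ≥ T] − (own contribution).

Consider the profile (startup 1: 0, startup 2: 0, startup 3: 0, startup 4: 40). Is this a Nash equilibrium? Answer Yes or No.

Total = 40 < 120: not provided.
Startup 1 (pledges 0, payoff 0): pledging 50 → total 90, payoff -50. No gain.
Startup 2 (pledges 0, payoff 0): pledging 20 → total 60, payoff -20. No gain.
Startup 3 (pledges 0, payoff 0): pledging 80 → total 120, payoff 63. Profitable deviation.

No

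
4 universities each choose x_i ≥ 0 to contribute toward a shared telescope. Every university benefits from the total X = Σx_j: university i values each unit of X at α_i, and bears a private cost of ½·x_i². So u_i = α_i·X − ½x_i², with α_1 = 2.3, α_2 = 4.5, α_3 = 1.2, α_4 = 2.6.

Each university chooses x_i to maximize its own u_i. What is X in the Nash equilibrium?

10.6

University i's FOC: ∂u_i/∂x_i = α_i − x_i = 0, so x_i* = α_i.
NE contributions = (2.3, 4.5, 1.2, 2.6); X = 10.6.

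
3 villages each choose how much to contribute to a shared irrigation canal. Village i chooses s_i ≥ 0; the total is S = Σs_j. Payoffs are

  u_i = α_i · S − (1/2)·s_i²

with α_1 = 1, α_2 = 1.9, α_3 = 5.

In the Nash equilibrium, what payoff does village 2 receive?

13.205

Village i's FOC: ∂u_i/∂s_i = α_i − s_i = 0, so s_i* = α_i.
NE contributions = (1, 1.9, 5); S = 7.9.
u_2 = α_2·S − ½·(s_2)² = 1.9·7.9 − ½·1.9² = 13.205.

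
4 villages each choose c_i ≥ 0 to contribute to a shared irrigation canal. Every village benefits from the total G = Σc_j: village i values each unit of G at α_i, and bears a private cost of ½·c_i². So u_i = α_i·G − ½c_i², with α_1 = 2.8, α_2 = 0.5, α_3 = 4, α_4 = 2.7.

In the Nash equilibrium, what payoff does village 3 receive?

32

Village i's FOC: ∂u_i/∂c_i = α_i − c_i = 0, so c_i* = α_i.
NE contributions = (2.8, 0.5, 4, 2.7); G = 10.
u_3 = α_3·G − ½·(c_3)² = 4·10 − ½·4² = 32.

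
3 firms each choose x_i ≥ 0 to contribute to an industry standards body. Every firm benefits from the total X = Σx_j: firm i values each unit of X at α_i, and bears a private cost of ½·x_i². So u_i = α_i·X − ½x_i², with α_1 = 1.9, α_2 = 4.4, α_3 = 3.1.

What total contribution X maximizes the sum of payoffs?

28.2

Planner FOC: ∂(Σu_j)/∂x_i = (Σα_j) − x_i = 0, so x_i^SO = Σα_j = 9.4 for every i; X^SO = 28.2.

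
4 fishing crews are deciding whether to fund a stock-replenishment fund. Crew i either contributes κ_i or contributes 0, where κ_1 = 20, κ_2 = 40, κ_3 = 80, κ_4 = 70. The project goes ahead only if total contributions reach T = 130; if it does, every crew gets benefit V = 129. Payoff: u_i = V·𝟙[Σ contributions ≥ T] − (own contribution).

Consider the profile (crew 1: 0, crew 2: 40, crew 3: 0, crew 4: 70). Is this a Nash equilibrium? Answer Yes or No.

No

Total = 110 < 130: not provided.
Crew 1 (pledges 0, payoff 0): pledging 20 → total 130, payoff 109. Profitable deviation.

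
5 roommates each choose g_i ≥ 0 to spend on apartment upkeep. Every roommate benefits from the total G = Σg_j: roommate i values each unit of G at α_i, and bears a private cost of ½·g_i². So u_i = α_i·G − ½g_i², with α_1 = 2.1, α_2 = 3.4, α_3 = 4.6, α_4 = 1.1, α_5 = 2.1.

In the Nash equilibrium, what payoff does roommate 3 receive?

Roommate i's FOC: ∂u_i/∂g_i = α_i − g_i = 0, so g_i* = α_i.
NE contributions = (2.1, 3.4, 4.6, 1.1, 2.1); G = 13.3.
u_3 = α_3·G − ½·(g_3)² = 4.6·13.3 − ½·4.6² = 50.6.

50.6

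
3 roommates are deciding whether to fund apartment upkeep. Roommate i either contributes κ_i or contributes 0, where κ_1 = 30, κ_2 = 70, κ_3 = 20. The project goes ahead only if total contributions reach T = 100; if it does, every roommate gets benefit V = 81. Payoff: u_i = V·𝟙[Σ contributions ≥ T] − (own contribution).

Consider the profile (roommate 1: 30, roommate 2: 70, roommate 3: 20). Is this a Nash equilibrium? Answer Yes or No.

Total = 120 ≥ 100: provided.
Roommate 1 (pledges 30, payoff 51): dropping to 0 → total 90, payoff 0. No gain.
Roommate 2 (pledges 70, payoff 11): dropping to 0 → total 50, payoff 0. No gain.
Roommate 3 (pledges 20, payoff 61): dropping to 0 → total 100, payoff 81. Profitable deviation.

No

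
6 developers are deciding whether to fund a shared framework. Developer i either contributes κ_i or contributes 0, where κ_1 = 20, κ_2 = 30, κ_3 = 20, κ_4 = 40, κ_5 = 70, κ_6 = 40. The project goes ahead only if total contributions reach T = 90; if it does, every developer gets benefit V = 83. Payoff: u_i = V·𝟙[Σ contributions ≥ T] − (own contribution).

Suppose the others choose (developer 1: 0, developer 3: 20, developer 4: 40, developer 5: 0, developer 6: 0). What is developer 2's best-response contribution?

30

Others' total = 60. Contributing 30 brings total to 90 ≥ 90: gain V − κ_2 = 53.
Best response: 30.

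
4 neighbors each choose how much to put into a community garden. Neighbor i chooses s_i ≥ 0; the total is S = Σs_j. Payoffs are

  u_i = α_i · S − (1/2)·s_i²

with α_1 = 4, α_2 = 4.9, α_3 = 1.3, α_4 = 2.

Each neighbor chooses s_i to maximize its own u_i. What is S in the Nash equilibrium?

12.2

Neighbor i's FOC: ∂u_i/∂s_i = α_i − s_i = 0, so s_i* = α_i.
NE contributions = (4, 4.9, 1.3, 2); S = 12.2.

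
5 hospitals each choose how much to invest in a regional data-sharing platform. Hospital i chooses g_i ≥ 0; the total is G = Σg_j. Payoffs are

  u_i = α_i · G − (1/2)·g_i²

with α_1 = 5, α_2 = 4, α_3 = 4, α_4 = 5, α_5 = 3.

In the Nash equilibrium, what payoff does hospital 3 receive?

Hospital i's FOC: ∂u_i/∂g_i = α_i − g_i = 0, so g_i* = α_i.
NE contributions = (5, 4, 4, 5, 3); G = 21.
u_3 = α_3·G − ½·(g_3)² = 4·21 − ½·4² = 76.

76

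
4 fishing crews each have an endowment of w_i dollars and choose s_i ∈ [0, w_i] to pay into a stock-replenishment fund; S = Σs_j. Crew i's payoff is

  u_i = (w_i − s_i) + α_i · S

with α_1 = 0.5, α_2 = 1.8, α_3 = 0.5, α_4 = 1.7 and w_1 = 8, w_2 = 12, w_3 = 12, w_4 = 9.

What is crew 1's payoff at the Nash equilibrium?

18.5

∂u_i/∂s_i = α_i − 1, so crew i contributes w_i if α_i > 1, else 0.
α_i > 1 for i ∈ {2, 4}; NE contributions (0, 12, 0, 9), S = 21.
u_1 = (8 − 0) + 0.5·21 = 18.5.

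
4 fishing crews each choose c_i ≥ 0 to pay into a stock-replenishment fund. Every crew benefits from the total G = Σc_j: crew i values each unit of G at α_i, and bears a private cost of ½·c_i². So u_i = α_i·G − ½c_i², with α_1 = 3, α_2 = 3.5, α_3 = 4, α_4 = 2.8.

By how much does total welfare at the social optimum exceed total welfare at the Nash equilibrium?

Crew i's FOC: ∂u_i/∂c_i = α_i − c_i = 0, so c_i* = α_i.
NE contributions = (3, 3.5, 4, 2.8); G = 13.3.
W^NE = (Σα)·G − ½Σα_i² = 13.3² − ½·45.09 = 154.345.
Planner sets c_i = Σα_j = 13.3 for every i, so G^SO = 4·13.3 = 53.2.
W^SO = (Σα)·G^SO − ½·4·(Σα)² = (4/2)·13.3² = 353.78.
Deadweight loss = W^SO − W^NE = 199.435.

199.435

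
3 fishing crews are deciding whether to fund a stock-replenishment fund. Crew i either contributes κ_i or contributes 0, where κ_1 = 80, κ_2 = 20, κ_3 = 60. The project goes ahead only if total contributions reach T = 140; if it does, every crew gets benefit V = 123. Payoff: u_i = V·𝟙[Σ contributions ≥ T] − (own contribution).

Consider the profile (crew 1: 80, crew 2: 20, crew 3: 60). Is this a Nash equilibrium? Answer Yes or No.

Total = 160 ≥ 140: provided.
Crew 1 (pledges 80, payoff 43): dropping to 0 → total 80, payoff 0. No gain.
Crew 2 (pledges 20, payoff 103): dropping to 0 → total 140, payoff 123. Profitable deviation.

No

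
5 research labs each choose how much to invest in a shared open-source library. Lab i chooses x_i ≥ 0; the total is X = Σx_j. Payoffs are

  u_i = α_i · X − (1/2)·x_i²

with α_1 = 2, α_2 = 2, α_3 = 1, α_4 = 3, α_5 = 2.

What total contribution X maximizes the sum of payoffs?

Planner FOC: ∂(Σu_j)/∂x_i = (Σα_j) − x_i = 0, so x_i^SO = Σα_j = 10 for every i; X^SO = 50.

50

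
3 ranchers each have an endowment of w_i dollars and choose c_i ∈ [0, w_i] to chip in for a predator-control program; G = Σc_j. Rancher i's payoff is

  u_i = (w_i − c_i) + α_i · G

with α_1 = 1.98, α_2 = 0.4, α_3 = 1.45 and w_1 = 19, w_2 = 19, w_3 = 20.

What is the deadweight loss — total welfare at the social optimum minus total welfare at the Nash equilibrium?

53.77

∂u_i/∂c_i = α_i − 1, so rancher i contributes w_i if α_i > 1, else 0.
α_i > 1 for i ∈ {1, 3}; NE contributions (19, 0, 20), G = 39.
W^NE = Σw_i − G^NE + (Σα_i)·G^NE = 58 + 2.83·39 = 168.37.
Planner: ∂(Σu_j)/∂c_i = Σα_j − 1 = 2.83 > 0, so everyone contributes w_i; G^SO = 58, W^SO = 58 + 2.83·58 = 222.14.
Deadweight loss = 53.77.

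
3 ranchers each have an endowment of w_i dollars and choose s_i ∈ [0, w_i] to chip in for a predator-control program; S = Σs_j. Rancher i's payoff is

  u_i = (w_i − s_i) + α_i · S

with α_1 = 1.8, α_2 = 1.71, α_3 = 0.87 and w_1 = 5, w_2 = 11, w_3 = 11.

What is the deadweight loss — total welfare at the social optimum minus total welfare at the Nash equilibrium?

∂u_i/∂s_i = α_i − 1, so rancher i contributes w_i if α_i > 1, else 0.
α_i > 1 for i ∈ {1, 2}; NE contributions (5, 11, 0), S = 16.
W^NE = Σw_i − S^NE + (Σα_i)·S^NE = 27 + 3.38·16 = 81.08.
Planner: ∂(Σu_j)/∂s_i = Σα_j − 1 = 3.38 > 0, so everyone contributes w_i; S^SO = 27, W^SO = 27 + 3.38·27 = 118.26.
Deadweight loss = 37.18.

37.18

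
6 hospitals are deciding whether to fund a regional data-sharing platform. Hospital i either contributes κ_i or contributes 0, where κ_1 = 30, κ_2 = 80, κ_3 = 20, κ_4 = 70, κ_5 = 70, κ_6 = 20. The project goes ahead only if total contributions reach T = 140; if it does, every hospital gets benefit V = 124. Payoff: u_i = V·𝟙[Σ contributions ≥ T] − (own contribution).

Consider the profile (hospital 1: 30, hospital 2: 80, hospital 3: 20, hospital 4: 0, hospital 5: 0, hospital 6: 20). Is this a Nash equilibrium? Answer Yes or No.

Total = 150 ≥ 140: provided.
Hospital 1 (pledges 30, payoff 94): dropping to 0 → total 120, payoff 0. No gain.
Hospital 2 (pledges 80, payoff 44): dropping to 0 → total 70, payoff 0. No gain.
Hospital 3 (pledges 20, payoff 104): dropping to 0 → total 130, payoff 0. No gain.
Hospital 4 (pledges 0, payoff 124): pledging 70 → total 220, payoff 54. No gain.
Hospital 5 (pledges 0, payoff 124): pledging 70 → total 220, payoff 54. No gain.
Hospital 6 (pledges 20, payoff 104): dropping to 0 → total 130, payoff 0. No gain.

Yes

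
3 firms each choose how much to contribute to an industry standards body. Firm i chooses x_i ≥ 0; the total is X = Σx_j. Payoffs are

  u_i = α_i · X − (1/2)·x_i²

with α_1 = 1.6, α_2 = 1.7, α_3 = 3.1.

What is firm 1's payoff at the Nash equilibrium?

8.96

Firm i's FOC: ∂u_i/∂x_i = α_i − x_i = 0, so x_i* = α_i.
NE contributions = (1.6, 1.7, 3.1); X = 6.4.
u_1 = α_1·X − ½·(x_1)² = 1.6·6.4 − ½·1.6² = 8.96.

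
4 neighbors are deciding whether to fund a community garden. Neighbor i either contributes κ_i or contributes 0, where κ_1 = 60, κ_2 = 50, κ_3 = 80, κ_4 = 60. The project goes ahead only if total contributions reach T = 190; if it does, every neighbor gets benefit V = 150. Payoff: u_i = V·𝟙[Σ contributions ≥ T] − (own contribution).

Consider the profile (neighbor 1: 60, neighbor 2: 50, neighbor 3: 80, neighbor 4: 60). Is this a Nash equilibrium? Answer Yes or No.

No

Total = 250 ≥ 190: provided.
Neighbor 1 (pledges 60, payoff 90): dropping to 0 → total 190, payoff 150. Profitable deviation.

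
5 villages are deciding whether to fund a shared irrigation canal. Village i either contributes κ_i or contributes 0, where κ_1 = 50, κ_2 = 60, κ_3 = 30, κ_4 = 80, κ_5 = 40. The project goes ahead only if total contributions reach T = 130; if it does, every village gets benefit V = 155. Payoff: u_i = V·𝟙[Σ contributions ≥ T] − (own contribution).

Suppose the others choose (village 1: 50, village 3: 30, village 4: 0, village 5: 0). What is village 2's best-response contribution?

Others' total = 80. Contributing 60 brings total to 140 ≥ 130: gain V − κ_2 = 95.
Best response: 60.

60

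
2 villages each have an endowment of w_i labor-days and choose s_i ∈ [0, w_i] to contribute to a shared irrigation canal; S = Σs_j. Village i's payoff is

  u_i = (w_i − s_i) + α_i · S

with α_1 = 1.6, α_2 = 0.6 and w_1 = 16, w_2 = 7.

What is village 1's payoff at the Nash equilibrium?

25.6

∂u_i/∂s_i = α_i − 1, so village i contributes w_i if α_i > 1, else 0.
α_i > 1 for i ∈ {1}; NE contributions (16, 0), S = 16.
u_1 = (16 − 16) + 1.6·16 = 25.6.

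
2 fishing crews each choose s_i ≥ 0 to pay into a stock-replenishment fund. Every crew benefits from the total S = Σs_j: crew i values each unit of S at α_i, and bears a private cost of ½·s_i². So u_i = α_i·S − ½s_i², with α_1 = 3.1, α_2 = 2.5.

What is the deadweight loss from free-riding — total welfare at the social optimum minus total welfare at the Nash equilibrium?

Crew i's FOC: ∂u_i/∂s_i = α_i − s_i = 0, so s_i* = α_i.
NE contributions = (3.1, 2.5); S = 5.6.
W^NE = (Σα)·S − ½Σα_i² = 5.6² − ½·15.86 = 23.43.
Planner sets s_i = Σα_j = 5.6 for every i, so S^SO = 2·5.6 = 11.2.
W^SO = (Σα)·S^SO − ½·2·(Σα)² = (2/2)·5.6² = 31.36.
Deadweight loss = W^SO − W^NE = 7.93.

7.93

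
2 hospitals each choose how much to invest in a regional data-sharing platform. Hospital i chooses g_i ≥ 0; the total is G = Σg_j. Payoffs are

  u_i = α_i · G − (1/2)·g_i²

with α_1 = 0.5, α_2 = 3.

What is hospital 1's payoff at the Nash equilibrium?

Hospital i's FOC: ∂u_i/∂g_i = α_i − g_i = 0, so g_i* = α_i.
NE contributions = (0.5, 3); G = 3.5.
u_1 = α_1·G − ½·(g_1)² = 0.5·3.5 − ½·0.5² = 1.625.

1.625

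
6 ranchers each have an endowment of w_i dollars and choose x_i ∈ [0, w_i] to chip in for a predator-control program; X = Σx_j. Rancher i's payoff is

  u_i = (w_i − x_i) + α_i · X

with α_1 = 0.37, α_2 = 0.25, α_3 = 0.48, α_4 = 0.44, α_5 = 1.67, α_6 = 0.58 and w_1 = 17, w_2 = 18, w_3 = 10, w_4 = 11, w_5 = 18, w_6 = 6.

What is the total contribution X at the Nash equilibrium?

∂u_i/∂x_i = α_i − 1, so rancher i contributes w_i if α_i > 1, else 0.
α_i > 1 for i ∈ {5}; NE contributions (0, 0, 0, 0, 18, 0), X = 18.

18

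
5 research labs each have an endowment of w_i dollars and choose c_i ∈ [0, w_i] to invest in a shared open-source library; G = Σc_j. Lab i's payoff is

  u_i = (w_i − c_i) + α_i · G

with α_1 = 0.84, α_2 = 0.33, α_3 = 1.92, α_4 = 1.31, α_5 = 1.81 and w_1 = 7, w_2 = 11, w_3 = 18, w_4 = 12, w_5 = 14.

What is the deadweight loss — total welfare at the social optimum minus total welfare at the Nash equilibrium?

∂u_i/∂c_i = α_i − 1, so lab i contributes w_i if α_i > 1, else 0.
α_i > 1 for i ∈ {3, 4, 5}; NE contributions (0, 0, 18, 12, 14), G = 44.
W^NE = Σw_i − G^NE + (Σα_i)·G^NE = 62 + 5.21·44 = 291.24.
Planner: ∂(Σu_j)/∂c_i = Σα_j − 1 = 5.21 > 0, so everyone contributes w_i; G^SO = 62, W^SO = 62 + 5.21·62 = 385.02.
Deadweight loss = 93.78.

93.78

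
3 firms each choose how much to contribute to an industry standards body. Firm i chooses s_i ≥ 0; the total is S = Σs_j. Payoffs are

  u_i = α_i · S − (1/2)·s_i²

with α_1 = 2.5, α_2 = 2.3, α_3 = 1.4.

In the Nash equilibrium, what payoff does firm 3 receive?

7.7

Firm i's FOC: ∂u_i/∂s_i = α_i − s_i = 0, so s_i* = α_i.
NE contributions = (2.5, 2.3, 1.4); S = 6.2.
u_3 = α_3·S − ½·(s_3)² = 1.4·6.2 − ½·1.4² = 7.7.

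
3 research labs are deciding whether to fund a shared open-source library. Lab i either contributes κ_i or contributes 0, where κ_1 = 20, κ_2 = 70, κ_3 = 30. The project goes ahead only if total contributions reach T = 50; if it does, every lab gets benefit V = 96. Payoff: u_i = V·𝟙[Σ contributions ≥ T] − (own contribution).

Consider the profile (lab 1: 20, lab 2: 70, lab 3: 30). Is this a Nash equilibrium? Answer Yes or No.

No

Total = 120 ≥ 50: provided.
Lab 1 (pledges 20, payoff 76): dropping to 0 → total 100, payoff 96. Profitable deviation.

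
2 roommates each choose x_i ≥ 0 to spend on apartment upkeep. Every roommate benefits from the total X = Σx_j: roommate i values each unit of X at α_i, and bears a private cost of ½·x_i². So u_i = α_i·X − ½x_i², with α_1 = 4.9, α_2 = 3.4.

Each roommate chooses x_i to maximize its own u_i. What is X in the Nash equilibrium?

Roommate i's FOC: ∂u_i/∂x_i = α_i − x_i = 0, so x_i* = α_i.
NE contributions = (4.9, 3.4); X = 8.3.

8.3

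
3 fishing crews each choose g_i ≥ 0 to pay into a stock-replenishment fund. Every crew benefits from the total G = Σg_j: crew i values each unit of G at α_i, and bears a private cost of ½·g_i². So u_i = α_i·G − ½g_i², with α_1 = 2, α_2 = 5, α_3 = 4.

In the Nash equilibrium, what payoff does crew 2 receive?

42.5

Crew i's FOC: ∂u_i/∂g_i = α_i − g_i = 0, so g_i* = α_i.
NE contributions = (2, 5, 4); G = 11.
u_2 = α_2·G − ½·(g_2)² = 5·11 − ½·5² = 42.5.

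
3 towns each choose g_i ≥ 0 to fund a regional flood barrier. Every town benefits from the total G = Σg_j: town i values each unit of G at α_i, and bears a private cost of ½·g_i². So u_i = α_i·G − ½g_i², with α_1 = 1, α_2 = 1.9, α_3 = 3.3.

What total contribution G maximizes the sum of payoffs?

Planner FOC: ∂(Σu_j)/∂g_i = (Σα_j) − g_i = 0, so g_i^SO = Σα_j = 6.2 for every i; G^SO = 18.6.

18.6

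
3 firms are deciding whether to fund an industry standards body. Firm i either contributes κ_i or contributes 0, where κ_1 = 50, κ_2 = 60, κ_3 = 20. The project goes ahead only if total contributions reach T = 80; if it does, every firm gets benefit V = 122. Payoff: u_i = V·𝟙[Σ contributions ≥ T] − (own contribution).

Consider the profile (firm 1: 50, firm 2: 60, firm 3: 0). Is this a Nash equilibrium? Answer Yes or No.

Yes

Total = 110 ≥ 80: provided.
Firm 1 (pledges 50, payoff 72): dropping to 0 → total 60, payoff 0. No gain.
Firm 2 (pledges 60, payoff 62): dropping to 0 → total 50, payoff 0. No gain.
Firm 3 (pledges 0, payoff 122): pledging 20 → total 130, payoff 102. No gain.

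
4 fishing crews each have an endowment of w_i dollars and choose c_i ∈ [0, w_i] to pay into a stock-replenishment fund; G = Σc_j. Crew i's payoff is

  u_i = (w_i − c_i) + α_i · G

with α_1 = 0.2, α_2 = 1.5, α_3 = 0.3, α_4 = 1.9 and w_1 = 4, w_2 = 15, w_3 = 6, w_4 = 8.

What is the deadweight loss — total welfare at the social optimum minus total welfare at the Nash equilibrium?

29

∂u_i/∂c_i = α_i − 1, so crew i contributes w_i if α_i > 1, else 0.
α_i > 1 for i ∈ {2, 4}; NE contributions (0, 15, 0, 8), G = 23.
W^NE = Σw_i − G^NE + (Σα_i)·G^NE = 33 + 2.9·23 = 99.7.
Planner: ∂(Σu_j)/∂c_i = Σα_j − 1 = 2.9 > 0, so everyone contributes w_i; G^SO = 33, W^SO = 33 + 2.9·33 = 128.7.
Deadweight loss = 29.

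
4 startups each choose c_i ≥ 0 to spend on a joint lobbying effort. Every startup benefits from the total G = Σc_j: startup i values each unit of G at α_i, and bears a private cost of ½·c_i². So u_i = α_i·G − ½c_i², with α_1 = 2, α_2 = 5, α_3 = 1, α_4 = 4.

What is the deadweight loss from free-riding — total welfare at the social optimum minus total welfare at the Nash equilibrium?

Startup i's FOC: ∂u_i/∂c_i = α_i − c_i = 0, so c_i* = α_i.
NE contributions = (2, 5, 1, 4); G = 12.
W^NE = (Σα)·G − ½Σα_i² = 12² − ½·46 = 121.
Planner sets c_i = Σα_j = 12 for every i, so G^SO = 4·12 = 48.
W^SO = (Σα)·G^SO − ½·4·(Σα)² = (4/2)·12² = 288.
Deadweight loss = W^SO − W^NE = 167.

167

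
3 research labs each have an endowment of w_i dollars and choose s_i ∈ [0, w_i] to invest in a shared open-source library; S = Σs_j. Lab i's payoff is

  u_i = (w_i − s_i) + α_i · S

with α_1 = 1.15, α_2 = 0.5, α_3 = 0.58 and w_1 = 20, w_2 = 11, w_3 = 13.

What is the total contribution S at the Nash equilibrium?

20

∂u_i/∂s_i = α_i − 1, so lab i contributes w_i if α_i > 1, else 0.
α_i > 1 for i ∈ {1}; NE contributions (20, 0, 0), S = 20.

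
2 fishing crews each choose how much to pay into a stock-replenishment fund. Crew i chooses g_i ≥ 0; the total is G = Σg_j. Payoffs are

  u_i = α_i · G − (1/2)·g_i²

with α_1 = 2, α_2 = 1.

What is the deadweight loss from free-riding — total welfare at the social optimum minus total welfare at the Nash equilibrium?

Crew i's FOC: ∂u_i/∂g_i = α_i − g_i = 0, so g_i* = α_i.
NE contributions = (2, 1); G = 3.
W^NE = (Σα)·G − ½Σα_i² = 3² − ½·5 = 6.5.
Planner sets g_i = Σα_j = 3 for every i, so G^SO = 2·3 = 6.
W^SO = (Σα)·G^SO − ½·2·(Σα)² = (2/2)·3² = 9.
Deadweight loss = W^SO − W^NE = 2.5.

2.5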